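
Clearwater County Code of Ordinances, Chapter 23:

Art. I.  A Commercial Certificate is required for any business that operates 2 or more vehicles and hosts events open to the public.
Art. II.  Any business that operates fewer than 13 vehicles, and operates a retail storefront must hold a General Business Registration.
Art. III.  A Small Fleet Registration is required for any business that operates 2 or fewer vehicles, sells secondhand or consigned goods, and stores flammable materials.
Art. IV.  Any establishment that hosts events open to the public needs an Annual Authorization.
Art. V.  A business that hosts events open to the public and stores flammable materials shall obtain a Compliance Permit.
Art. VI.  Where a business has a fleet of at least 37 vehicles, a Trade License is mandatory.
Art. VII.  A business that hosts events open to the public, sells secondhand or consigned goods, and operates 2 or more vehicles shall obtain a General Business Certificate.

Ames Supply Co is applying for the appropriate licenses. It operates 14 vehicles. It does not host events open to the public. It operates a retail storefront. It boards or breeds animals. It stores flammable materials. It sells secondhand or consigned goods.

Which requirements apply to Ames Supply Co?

Art. I. vehicles 14 ≥ 2; does not host events open to the public → Commercial Certificate not required.
Art. II. vehicles 14 ≥ 13; operates a retail storefront → General Business Registration not required.
Art. III. vehicles 14 > 2; sells secondhand or consigned goods; stores flammable materials → Small Fleet Registration not required.
Art. IV. does not host events open to the public → Annual Authorization not required.
Art. V. does not host events open to the public; stores flammable materials → Compliance Permit not required.
Art. VI. vehicles 14 < 37 → Trade License not required.
Art. VII. does not host events open to the public; sells secondhand or consigned goods; vehicles 14 ≥ 2 → General Business Certificate not required.

None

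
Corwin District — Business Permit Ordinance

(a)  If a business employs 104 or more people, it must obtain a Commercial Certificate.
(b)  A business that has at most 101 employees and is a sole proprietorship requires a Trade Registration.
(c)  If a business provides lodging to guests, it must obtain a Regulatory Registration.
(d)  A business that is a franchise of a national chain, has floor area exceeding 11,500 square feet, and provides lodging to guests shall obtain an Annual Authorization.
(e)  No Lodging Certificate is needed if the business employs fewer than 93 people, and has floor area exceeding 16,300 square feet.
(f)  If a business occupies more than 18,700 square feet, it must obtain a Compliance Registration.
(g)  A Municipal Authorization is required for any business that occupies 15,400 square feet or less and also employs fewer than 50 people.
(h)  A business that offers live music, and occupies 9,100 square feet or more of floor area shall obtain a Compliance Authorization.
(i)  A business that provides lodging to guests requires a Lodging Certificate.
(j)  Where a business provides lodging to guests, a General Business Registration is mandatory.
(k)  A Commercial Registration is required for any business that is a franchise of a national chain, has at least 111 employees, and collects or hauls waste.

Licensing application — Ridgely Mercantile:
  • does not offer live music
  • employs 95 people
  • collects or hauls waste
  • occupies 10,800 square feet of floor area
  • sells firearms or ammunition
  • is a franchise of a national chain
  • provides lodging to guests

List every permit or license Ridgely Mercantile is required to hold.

(a) employees 95 < 104 → Commercial Certificate not required.
(b) employees 95 ≤ 101; is a franchise of a national chain (not: is a sole proprietorship) → Trade Registration not required.
(c) provides lodging to guests → Regulatory Registration required.
(d) is a franchise of a national chain; floor area 10,800 square feet ≤ 11,500 square feet; provides lodging to guests → Annual Authorization not required.
(e) employees 95 ≥ 93; floor area 10,800 square feet ≤ 16,300 square feet → Lodging Certificate exemption does not apply.
(f) floor area 10,800 square feet ≤ 18,700 square feet → Compliance Registration not required.
(g) floor area 10,800 square feet ≤ 15,400 square feet; employees 95 ≥ 50 → Municipal Authorization not required.
(h) does not offer live music; floor area 10,800 square feet ≥ 9,100 square feet → Compliance Authorization not required.
(i) provides lodging to guests → Lodging Certificate required.
(j) provides lodging to guests → General Business Registration required.
(k) is a franchise of a national chain; employees 95 < 111; collects or hauls waste → Commercial Registration not required.

General Business Registration, Lodging Certificate, Regulatory Registration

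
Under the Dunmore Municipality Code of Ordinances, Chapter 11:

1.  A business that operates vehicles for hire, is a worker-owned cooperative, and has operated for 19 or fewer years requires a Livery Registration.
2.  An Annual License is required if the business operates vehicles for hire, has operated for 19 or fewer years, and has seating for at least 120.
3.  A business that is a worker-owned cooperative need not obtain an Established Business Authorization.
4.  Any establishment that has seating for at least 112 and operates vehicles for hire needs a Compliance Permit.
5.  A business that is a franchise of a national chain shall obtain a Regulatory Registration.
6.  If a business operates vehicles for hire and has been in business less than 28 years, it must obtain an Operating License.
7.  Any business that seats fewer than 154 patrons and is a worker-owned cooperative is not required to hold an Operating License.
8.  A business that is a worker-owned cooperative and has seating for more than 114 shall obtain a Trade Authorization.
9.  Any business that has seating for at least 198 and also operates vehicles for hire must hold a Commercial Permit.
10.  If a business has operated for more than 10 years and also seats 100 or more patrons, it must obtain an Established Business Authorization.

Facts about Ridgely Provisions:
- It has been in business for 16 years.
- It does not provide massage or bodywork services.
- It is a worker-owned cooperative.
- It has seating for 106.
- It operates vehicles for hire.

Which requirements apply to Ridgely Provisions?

Livery Registration

1. operates vehicles for hire; is a worker-owned cooperative; years in business 16 ≤ 19 → Livery Registration required.
2. operates vehicles for hire; years in business 16 ≤ 19; seating 106 < 120 → Annual License not required.
3. is a worker-owned cooperative → exempt from Established Business Authorization.
4. seating 106 < 112; operates vehicles for hire → Compliance Permit not required.
5. is a worker-owned cooperative (not: is a franchise of a national chain) → Regulatory Registration not required.
6. operates vehicles for hire; years in business 16 < 28 → Operating License required.
7. seating 106 < 154; is a worker-owned cooperative → exempt from Operating License.
8. is a worker-owned cooperative; seating 106 ≤ 114 → Trade Authorization not required.
9. seating 106 < 198; operates vehicles for hire → Commercial Permit not required.
10. years in business 16 > 10; seating 106 ≥ 100 → Established Business Authorization required.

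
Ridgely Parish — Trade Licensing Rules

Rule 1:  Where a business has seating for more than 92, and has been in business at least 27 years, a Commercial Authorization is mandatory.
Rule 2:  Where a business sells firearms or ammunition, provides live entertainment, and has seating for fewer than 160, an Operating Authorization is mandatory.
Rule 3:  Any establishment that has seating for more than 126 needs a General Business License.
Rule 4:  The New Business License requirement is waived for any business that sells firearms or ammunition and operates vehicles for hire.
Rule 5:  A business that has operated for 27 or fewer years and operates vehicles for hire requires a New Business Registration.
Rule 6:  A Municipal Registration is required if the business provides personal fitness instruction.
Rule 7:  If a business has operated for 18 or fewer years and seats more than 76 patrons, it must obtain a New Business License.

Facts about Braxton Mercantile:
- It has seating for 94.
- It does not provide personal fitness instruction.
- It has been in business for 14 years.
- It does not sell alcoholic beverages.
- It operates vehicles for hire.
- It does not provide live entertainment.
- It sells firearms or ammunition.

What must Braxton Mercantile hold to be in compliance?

New Business Registration

Rule 1: seating 94 > 92; years in business 14 < 27 → Commercial Authorization not required.
Rule 2: sells firearms or ammunition; does not provide live entertainment; seating 94 < 160 → Operating Authorization not required.
Rule 3: seating 94 ≤ 126 → General Business License not required.
Rule 4: sells firearms or ammunition; operates vehicles for hire → exempt from New Business License.
Rule 5: years in business 14 ≤ 27; operates vehicles for hire → New Business Registration required.
Rule 6: does not provide personal fitness instruction → Municipal Registration not required.
Rule 7: years in business 14 ≤ 18; seating 94 > 76 → New Business License required.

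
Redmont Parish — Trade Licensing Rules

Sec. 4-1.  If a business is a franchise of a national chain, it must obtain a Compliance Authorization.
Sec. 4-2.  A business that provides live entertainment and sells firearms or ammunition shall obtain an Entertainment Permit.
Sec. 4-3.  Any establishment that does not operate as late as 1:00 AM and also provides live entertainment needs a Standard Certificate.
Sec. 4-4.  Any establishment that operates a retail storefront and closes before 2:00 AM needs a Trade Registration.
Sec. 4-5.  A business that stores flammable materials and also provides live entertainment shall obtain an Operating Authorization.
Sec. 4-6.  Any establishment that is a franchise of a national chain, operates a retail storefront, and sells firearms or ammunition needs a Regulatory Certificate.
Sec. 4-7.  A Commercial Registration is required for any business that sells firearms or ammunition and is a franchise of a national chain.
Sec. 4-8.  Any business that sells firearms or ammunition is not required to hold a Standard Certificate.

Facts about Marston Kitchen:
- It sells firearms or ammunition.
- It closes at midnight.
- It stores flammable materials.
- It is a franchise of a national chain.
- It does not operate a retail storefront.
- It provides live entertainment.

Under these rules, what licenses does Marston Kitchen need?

Sec. 4-1. is a franchise of a national chain → Compliance Authorization required.
Sec. 4-2. provides live entertainment; sells firearms or ammunition → Entertainment Permit required.
Sec. 4-3. closes midnight, at/before 1:00 AM; provides live entertainment → Standard Certificate required.
Sec. 4-4. does not operate a retail storefront; closes midnight, at/before 2:00 AM → Trade Registration not required.
Sec. 4-5. stores flammable materials; provides live entertainment → Operating Authorization required.
Sec. 4-6. is a franchise of a national chain; does not operate a retail storefront; sells firearms or ammunition → Regulatory Certificate not required.
Sec. 4-7. sells firearms or ammunition; is a franchise of a national chain → Commercial Registration required.
Sec. 4-8. sells firearms or ammunition → exempt from Standard Certificate.

Commercial Registration, Compliance Authorization, Entertainment Permit, Operating Authorization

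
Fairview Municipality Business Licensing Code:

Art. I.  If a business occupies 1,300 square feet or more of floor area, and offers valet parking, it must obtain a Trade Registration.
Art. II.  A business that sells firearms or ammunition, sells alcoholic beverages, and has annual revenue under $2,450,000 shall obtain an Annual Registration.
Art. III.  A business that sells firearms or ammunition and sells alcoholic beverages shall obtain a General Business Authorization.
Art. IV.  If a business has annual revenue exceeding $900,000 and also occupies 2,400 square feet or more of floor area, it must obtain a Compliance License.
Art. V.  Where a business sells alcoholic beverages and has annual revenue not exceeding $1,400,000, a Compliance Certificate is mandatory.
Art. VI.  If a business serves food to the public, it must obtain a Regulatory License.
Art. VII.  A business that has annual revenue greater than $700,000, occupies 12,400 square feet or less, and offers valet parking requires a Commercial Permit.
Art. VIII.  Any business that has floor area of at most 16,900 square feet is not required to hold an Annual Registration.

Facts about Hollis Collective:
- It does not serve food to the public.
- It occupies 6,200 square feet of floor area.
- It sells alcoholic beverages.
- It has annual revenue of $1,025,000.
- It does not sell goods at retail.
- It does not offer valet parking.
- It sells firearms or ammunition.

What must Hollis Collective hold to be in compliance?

Art. I. floor area 6,200 square feet ≥ 1,300 square feet; does not offer valet parking → Trade Registration not required.
Art. II. sells firearms or ammunition; sells alcoholic beverages; revenue $1,025,000 < $2,450,000 → Annual Registration required.
Art. III. sells firearms or ammunition; sells alcoholic beverages → General Business Authorization required.
Art. IV. revenue $1,025,000 > $900,000; floor area 6,200 square feet ≥ 2,400 square feet → Compliance License required.
Art. V. sells alcoholic beverages; revenue $1,025,000 ≤ $1,400,000 → Compliance Certificate required.
Art. VI. does not serve food to the public → Regulatory License not required.
Art. VII. revenue $1,025,000 > $700,000; floor area 6,200 square feet ≤ 12,400 square feet; does not offer valet parking → Commercial Permit not required.
Art. VIII. floor area 6,200 square feet ≤ 16,900 square feet → exempt from Annual Registration.

Compliance Certificate, Compliance License, General Business Authorization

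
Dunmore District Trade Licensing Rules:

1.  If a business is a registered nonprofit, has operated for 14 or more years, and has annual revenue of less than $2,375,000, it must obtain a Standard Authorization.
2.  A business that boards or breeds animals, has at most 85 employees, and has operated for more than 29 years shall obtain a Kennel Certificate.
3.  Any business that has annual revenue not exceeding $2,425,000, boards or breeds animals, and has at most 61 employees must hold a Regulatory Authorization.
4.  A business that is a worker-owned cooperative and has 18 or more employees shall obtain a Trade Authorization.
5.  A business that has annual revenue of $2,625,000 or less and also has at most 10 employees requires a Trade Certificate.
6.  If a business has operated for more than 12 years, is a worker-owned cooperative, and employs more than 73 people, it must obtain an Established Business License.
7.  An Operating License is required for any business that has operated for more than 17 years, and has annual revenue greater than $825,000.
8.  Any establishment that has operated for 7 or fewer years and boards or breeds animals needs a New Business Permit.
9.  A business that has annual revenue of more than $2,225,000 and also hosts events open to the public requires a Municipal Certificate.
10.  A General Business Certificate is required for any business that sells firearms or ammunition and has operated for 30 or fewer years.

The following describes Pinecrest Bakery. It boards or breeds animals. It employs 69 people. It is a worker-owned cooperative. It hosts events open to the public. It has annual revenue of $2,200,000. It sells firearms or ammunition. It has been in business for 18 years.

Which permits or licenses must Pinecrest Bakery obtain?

1. is a worker-owned cooperative (not: is a registered nonprofit); years in business 18 ≥ 14; revenue $2,200,000 < $2,375,000 → Standard Authorization not required.
2. boards or breeds animals; employees 69 ≤ 85; years in business 18 ≤ 29 → Kennel Certificate not required.
3. revenue $2,200,000 ≤ $2,425,000; boards or breeds animals; employees 69 > 61 → Regulatory Authorization not required.
4. is a worker-owned cooperative; employees 69 ≥ 18 → Trade Authorization required.
5. revenue $2,200,000 ≤ $2,625,000; employees 69 > 10 → Trade Certificate not required.
6. years in business 18 > 12; is a worker-owned cooperative; employees 69 ≤ 73 → Established Business License not required.
7. years in business 18 > 17; revenue $2,200,000 > $825,000 → Operating License required.
8. years in business 18 > 7; boards or breeds animals → New Business Permit not required.
9. revenue $2,200,000 ≤ $2,225,000; hosts events open to the public → Municipal Certificate not required.
10. sells firearms or ammunition; years in business 18 ≤ 30 → General Business Certificate required.

General Business Certificate, Operating License, Trade Authorization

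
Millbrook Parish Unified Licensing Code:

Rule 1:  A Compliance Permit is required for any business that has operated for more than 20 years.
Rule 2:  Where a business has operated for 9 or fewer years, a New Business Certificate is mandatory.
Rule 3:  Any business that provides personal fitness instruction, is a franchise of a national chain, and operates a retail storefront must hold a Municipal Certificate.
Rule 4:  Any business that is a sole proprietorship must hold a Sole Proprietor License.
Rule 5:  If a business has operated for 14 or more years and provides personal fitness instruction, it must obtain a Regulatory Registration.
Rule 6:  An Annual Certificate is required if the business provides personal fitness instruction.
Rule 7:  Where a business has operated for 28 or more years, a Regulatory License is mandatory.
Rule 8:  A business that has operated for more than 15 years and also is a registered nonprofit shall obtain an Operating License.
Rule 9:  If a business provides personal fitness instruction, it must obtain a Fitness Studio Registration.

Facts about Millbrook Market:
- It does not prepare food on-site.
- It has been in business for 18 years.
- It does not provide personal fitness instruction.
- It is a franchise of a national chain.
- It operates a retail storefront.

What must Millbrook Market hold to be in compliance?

None

Rule 1: years in business 18 ≤ 20 → Compliance Permit not required.
Rule 2: years in business 18 > 9 → New Business Certificate not required.
Rule 3: does not provide personal fitness instruction; is a franchise of a national chain; operates a retail storefront → Municipal Certificate not required.
Rule 4: is a franchise of a national chain (not: is a sole proprietorship) → Sole Proprietor License not required.
Rule 5: years in business 18 ≥ 14; does not provide personal fitness instruction → Regulatory Registration not required.
Rule 6: does not provide personal fitness instruction → Annual Certificate not required.
Rule 7: years in business 18 < 28 → Regulatory License not required.
Rule 8: years in business 18 > 15; is a franchise of a national chain (not: is a registered nonprofit) → Operating License not required.
Rule 9: does not provide personal fitness instruction → Fitness Studio Registration not required.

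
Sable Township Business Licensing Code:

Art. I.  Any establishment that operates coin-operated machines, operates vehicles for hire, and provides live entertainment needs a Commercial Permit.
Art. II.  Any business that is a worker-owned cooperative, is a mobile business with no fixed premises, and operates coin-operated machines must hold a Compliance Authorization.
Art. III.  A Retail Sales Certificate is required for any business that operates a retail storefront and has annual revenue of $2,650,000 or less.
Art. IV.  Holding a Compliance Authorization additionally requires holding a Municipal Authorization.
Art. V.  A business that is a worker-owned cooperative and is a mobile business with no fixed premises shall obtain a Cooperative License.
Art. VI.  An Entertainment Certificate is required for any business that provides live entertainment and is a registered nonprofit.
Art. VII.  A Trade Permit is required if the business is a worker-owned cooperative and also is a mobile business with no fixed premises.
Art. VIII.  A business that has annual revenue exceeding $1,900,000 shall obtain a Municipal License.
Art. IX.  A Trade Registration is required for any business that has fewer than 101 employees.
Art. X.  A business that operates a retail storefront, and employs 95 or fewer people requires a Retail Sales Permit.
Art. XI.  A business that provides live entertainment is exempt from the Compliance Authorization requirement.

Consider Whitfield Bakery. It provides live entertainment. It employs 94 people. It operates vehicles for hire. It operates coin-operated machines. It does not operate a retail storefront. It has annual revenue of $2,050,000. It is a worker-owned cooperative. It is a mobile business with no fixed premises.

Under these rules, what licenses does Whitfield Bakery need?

Art. I. operates coin-operated machines; operates vehicles for hire; provides live entertainment → Commercial Permit required.
Art. II. is a worker-owned cooperative; is a mobile business with no fixed premises; operates coin-operated machines → Compliance Authorization required.
Art. III. does not operate a retail storefront; revenue $2,050,000 ≤ $2,650,000 → Retail Sales Certificate not required.
Art. IV. Compliance Authorization is not required → no effect.
Art. V. is a worker-owned cooperative; is a mobile business with no fixed premises → Cooperative License required.
Art. VI. provides live entertainment; is a worker-owned cooperative (not: is a registered nonprofit) → Entertainment Certificate not required.
Art. VII. is a worker-owned cooperative; is a mobile business with no fixed premises → Trade Permit required.
Art. VIII. revenue $2,050,000 > $1,900,000 → Municipal License required.
Art. IX. employees 94 < 101 → Trade Registration required.
Art. X. does not operate a retail storefront; employees 94 ≤ 95 → Retail Sales Permit not required.
Art. XI. provides live entertainment → exempt from Compliance Authorization.

Commercial Permit, Cooperative License, Municipal License, Trade Permit, Trade Registration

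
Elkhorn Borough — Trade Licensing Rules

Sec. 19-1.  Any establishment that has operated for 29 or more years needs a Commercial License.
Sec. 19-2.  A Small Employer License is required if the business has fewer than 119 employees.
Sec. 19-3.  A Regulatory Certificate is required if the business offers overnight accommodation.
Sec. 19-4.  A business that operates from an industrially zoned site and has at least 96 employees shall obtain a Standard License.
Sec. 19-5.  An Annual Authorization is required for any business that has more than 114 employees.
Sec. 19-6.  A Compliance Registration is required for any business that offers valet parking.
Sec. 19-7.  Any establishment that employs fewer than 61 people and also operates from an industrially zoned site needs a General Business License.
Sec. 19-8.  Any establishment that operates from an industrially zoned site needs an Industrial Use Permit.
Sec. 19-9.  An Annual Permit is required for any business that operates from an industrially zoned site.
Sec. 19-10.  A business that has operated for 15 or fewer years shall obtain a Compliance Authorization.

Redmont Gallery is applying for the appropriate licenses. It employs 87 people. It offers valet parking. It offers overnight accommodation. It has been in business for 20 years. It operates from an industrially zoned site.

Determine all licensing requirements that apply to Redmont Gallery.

Annual Permit, Compliance Registration, Industrial Use Permit, Regulatory Certificate, Small Employer License

Sec. 19-1. years in business 20 < 29 → Commercial License not required.
Sec. 19-2. employees 87 < 119 → Small Employer License required.
Sec. 19-3. offers overnight accommodation → Regulatory Certificate required.
Sec. 19-4. operates from an industrially zoned site; employees 87 < 96 → Standard License not required.
Sec. 19-5. employees 87 ≤ 114 → Annual Authorization not required.
Sec. 19-6. offers valet parking → Compliance Registration required.
Sec. 19-7. employees 87 ≥ 61; operates from an industrially zoned site → General Business License not required.
Sec. 19-8. operates from an industrially zoned site → Industrial Use Permit required.
Sec. 19-9. operates from an industrially zoned site → Annual Permit required.
Sec. 19-10. years in business 20 > 15 → Compliance Authorization not required.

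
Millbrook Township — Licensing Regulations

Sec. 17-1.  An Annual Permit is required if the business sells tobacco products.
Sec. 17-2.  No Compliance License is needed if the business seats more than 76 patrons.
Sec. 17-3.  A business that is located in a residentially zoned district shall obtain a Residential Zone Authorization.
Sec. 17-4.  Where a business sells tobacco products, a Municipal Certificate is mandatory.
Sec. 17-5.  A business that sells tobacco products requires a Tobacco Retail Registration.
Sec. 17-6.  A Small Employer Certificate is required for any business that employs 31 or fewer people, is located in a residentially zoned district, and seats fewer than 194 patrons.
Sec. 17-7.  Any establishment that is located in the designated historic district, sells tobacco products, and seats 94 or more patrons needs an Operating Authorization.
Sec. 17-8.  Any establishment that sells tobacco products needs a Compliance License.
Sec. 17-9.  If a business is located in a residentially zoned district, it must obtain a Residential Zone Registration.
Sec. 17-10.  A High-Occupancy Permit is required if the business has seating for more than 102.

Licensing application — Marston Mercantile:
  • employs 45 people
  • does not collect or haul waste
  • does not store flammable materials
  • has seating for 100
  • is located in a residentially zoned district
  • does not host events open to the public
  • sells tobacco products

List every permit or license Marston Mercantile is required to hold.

Annual Permit, Municipal Certificate, Residential Zone Authorization, Residential Zone Registration, Tobacco Retail Registration

Sec. 17-1. sells tobacco products → Annual Permit required.
Sec. 17-2. seating 100 > 76 → exempt from Compliance License.
Sec. 17-3. is located in a residentially zoned district → Residential Zone Authorization required.
Sec. 17-4. sells tobacco products → Municipal Certificate required.
Sec. 17-5. sells tobacco products → Tobacco Retail Registration required.
Sec. 17-6. employees 45 > 31; is located in a residentially zoned district; seating 100 < 194 → Small Employer Certificate not required.
Sec. 17-7. is located in a residentially zoned district (not: is located in the designated historic district); sells tobacco products; seating 100 ≥ 94 → Operating Authorization not required.
Sec. 17-8. sells tobacco products → Compliance License required.
Sec. 17-9. is located in a residentially zoned district → Residential Zone Registration required.
Sec. 17-10. seating 100 ≤ 102 → High-Occupancy Permit not required.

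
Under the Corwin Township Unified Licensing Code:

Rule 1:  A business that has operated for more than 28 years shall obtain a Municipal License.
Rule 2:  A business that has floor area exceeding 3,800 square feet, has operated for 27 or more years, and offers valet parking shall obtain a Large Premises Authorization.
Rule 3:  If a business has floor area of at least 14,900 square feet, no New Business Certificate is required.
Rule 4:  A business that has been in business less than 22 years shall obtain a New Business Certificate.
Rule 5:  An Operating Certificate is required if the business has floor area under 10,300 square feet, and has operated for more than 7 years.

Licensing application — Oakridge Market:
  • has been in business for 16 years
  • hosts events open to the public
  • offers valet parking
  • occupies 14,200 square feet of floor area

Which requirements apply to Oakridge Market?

New Business Certificate

Rule 1: years in business 16 ≤ 28 → Municipal License not required.
Rule 2: floor area 14,200 square feet > 3,800 square feet; years in business 16 < 27; offers valet parking → Large Premises Authorization not required.
Rule 3: floor area 14,200 square feet < 14,900 square feet → New Business Certificate exemption does not apply.
Rule 4: years in business 16 < 22 → New Business Certificate required.
Rule 5: floor area 14,200 square feet ≥ 10,300 square feet; years in business 16 > 7 → Operating Certificate not required.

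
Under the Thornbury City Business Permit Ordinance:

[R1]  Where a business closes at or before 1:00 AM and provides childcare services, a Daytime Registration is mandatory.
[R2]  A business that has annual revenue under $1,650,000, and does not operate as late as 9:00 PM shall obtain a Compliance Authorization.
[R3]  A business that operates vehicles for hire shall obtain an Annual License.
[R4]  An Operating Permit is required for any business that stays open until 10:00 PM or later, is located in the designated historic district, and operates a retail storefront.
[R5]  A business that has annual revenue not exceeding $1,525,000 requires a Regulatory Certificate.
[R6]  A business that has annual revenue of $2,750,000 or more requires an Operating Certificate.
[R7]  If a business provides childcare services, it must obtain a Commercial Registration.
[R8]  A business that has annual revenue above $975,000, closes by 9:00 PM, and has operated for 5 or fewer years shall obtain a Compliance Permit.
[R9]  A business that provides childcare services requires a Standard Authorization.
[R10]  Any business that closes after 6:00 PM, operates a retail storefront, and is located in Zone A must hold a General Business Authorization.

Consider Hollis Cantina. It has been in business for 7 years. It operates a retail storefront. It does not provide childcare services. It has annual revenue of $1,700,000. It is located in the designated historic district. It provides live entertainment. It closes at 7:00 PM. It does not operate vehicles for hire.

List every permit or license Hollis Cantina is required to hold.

[R1] closes 7:00 PM, at/before 1:00 AM; does not provide childcare services → Daytime Registration not required.
[R2] revenue $1,700,000 ≥ $1,650,000; closes 7:00 PM, at/before 9:00 PM → Compliance Authorization not required.
[R3] does not operate vehicles for hire → Annual License not required.
[R4] closes 7:00 PM, at/before 10:00 PM; is located in the designated historic district; operates a retail storefront → Operating Permit not required.
[R5] revenue $1,700,000 > $1,525,000 → Regulatory Certificate not required.
[R6] revenue $1,700,000 < $2,750,000 → Operating Certificate not required.
[R7] does not provide childcare services → Commercial Registration not required.
[R8] revenue $1,700,000 > $975,000; closes 7:00 PM, at/before 9:00 PM; years in business 7 > 5 → Compliance Permit not required.
[R9] does not provide childcare services → Standard Authorization not required.
[R10] closes 7:00 PM, after 6:00 PM; operates a retail storefront; is located in the designated historic district (not: is located in Zone A) → General Business Authorization not required.

None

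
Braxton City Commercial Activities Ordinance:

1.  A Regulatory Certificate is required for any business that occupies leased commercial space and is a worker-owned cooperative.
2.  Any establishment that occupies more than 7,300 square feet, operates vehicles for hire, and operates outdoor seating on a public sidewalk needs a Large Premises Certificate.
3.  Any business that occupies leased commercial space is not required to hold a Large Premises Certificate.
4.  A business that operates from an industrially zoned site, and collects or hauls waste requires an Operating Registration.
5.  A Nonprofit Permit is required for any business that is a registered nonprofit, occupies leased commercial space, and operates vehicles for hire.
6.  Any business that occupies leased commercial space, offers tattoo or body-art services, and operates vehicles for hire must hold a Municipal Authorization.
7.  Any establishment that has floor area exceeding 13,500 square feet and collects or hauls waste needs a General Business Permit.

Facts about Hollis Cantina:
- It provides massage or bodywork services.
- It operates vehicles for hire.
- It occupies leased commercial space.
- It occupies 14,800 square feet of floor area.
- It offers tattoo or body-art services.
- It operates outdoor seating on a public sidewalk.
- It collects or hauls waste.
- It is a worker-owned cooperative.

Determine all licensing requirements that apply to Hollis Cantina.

General Business Permit, Municipal Authorization, Regulatory Certificate

1. occupies leased commercial space; is a worker-owned cooperative → Regulatory Certificate required.
2. floor area 14,800 square feet > 7,300 square feet; operates vehicles for hire; operates outdoor seating on a public sidewalk → Large Premises Certificate required.
3. occupies leased commercial space → exempt from Large Premises Certificate.
4. occupies leased commercial space (not: operates from an industrially zoned site); collects or hauls waste → Operating Registration not required.
5. is a worker-owned cooperative (not: is a registered nonprofit); occupies leased commercial space; operates vehicles for hire → Nonprofit Permit not required.
6. occupies leased commercial space; offers tattoo or body-art services; operates vehicles for hire → Municipal Authorization required.
7. floor area 14,800 square feet > 13,500 square feet; collects or hauls waste → General Business Permit required.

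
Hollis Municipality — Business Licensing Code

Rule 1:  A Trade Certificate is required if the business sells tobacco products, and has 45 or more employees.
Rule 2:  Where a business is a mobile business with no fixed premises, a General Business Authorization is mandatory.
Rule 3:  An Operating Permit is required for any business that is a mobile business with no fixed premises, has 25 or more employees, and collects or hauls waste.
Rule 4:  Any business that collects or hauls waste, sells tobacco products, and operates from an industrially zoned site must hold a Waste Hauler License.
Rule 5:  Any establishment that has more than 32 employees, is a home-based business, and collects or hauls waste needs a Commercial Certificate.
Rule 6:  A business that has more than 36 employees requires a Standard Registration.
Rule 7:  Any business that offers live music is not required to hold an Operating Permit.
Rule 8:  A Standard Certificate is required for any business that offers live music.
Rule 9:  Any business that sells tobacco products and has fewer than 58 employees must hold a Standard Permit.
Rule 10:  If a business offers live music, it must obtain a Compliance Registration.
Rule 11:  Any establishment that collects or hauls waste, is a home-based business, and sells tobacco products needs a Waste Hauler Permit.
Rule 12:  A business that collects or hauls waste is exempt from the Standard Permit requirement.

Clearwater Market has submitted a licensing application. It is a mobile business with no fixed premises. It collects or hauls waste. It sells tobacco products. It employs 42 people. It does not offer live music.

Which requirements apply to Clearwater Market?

General Business Authorization, Operating Permit, Standard Registration

Rule 1: sells tobacco products; employees 42 < 45 → Trade Certificate not required.
Rule 2: is a mobile business with no fixed premises → General Business Authorization required.
Rule 3: is a mobile business with no fixed premises; employees 42 ≥ 25; collects or hauls waste → Operating Permit required.
Rule 4: collects or hauls waste; sells tobacco products; is a mobile business with no fixed premises (not: operates from an industrially zoned site) → Waste Hauler License not required.
Rule 5: employees 42 > 32; is a mobile business with no fixed premises (not: is a home-based business); collects or hauls waste → Commercial Certificate not required.
Rule 6: employees 42 > 36 → Standard Registration required.
Rule 7: does not offer live music → Operating Permit exemption does not apply.
Rule 8: does not offer live music → Standard Certificate not required.
Rule 9: sells tobacco products; employees 42 < 58 → Standard Permit required.
Rule 10: does not offer live music → Compliance Registration not required.
Rule 11: collects or hauls waste; is a mobile business with no fixed premises (not: is a home-based business); sells tobacco products → Waste Hauler Permit not required.
Rule 12: collects or hauls waste → exempt from Standard Permit.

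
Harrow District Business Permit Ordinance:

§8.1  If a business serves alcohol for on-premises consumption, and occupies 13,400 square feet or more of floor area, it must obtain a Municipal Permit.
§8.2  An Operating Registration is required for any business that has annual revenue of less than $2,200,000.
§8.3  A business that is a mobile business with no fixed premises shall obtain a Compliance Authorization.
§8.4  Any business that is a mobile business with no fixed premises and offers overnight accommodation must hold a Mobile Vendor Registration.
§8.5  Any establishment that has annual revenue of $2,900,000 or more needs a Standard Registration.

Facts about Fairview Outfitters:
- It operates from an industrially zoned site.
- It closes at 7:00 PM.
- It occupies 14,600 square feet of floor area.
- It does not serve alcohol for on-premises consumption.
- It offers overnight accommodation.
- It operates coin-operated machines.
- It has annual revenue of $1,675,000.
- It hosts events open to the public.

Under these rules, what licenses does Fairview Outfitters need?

Operating Registration

§8.1 does not serve alcohol for on-premises consumption; floor area 14,600 square feet ≥ 13,400 square feet → Municipal Permit not required.
§8.2 revenue $1,675,000 < $2,200,000 → Operating Registration required.
§8.3 operates from an industrially zoned site (not: is a mobile business with no fixed premises) → Compliance Authorization not required.
§8.4 operates from an industrially zoned site (not: is a mobile business with no fixed premises); offers overnight accommodation → Mobile Vendor Registration not required.
§8.5 revenue $1,675,000 < $2,900,000 → Standard Registration not required.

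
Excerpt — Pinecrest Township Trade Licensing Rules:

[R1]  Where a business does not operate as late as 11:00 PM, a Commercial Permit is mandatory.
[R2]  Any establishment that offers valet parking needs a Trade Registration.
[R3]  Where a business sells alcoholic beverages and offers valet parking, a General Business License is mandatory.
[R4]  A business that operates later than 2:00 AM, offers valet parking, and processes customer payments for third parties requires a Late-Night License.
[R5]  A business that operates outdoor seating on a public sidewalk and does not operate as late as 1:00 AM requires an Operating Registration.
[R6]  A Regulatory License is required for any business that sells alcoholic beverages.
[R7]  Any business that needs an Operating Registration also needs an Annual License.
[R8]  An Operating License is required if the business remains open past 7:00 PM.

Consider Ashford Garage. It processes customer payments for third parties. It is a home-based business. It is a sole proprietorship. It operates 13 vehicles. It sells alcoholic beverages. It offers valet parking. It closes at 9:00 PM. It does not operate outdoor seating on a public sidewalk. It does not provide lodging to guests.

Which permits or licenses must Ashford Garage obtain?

[R1] closes 9:00 PM, at/before 11:00 PM → Commercial Permit required.
[R2] offers valet parking → Trade Registration required.
[R3] sells alcoholic beverages; offers valet parking → General Business License required.
[R4] closes 9:00 PM, at/before 2:00 AM; offers valet parking; processes customer payments for third parties → Late-Night License not required.
[R5] does not operate outdoor seating on a public sidewalk; closes 9:00 PM, at/before 1:00 AM → Operating Registration not required.
[R6] sells alcoholic beverages → Regulatory License required.
[R7] Operating Registration is not required → no effect.
[R8] closes 9:00 PM, after 7:00 PM → Operating License required.

Commercial Permit, General Business License, Operating License, Regulatory License, Trade Registration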